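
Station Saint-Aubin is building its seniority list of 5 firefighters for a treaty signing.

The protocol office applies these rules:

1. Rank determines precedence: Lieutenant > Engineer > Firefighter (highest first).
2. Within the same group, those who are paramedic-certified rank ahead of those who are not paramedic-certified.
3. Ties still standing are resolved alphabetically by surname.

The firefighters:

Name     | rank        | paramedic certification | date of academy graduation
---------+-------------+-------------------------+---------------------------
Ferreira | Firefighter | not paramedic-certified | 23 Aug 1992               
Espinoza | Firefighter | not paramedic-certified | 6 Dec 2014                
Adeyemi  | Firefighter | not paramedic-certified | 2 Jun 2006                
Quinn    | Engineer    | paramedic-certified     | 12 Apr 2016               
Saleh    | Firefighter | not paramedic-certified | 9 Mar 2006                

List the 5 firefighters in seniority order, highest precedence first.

Quinn, Adeyemi, Espinoza, Ferreira, Saleh

By rank: Quinn (Engineer); then Adeyemi, Espinoza, Ferreira and Saleh (Firefighter).
Adeyemi, Espinoza, Ferreira and Saleh are each not paramedic-certified, so the next rule applies.
Among Adeyemi, Espinoza, Ferreira and Saleh, alphabetically by surname: Adeyemi before Espinoza before Ferreira before Saleh.
Full order: Quinn, Adeyemi, Espinoza, Ferreira, Saleh.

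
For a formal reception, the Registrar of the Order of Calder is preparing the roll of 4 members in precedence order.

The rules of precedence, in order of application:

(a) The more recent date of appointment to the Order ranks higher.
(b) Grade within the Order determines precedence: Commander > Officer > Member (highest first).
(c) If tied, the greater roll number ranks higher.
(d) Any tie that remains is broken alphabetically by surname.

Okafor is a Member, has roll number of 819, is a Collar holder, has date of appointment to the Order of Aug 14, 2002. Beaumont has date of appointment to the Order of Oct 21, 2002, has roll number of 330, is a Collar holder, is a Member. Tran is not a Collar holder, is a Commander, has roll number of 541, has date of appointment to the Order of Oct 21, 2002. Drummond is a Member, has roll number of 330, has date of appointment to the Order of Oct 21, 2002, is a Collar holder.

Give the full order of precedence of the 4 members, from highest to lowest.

By date of appointment to the Order (later first): Tran, Beaumont and Drummond (each Oct 21, 2002); then Okafor (Aug 14, 2002).
Among Tran, Beaumont and Drummond, by grade within the Order: Tran (Commander) before Beaumont and Drummond (Member).
Beaumont and Drummond both have roll number 330, so the next rule applies.
Among Beaumont and Drummond, alphabetically by surname: Beaumont before Drummond.
Full order: Tran, Beaumont, Drummond, Okafor.

Tran, Beaumont, Drummond, Okafor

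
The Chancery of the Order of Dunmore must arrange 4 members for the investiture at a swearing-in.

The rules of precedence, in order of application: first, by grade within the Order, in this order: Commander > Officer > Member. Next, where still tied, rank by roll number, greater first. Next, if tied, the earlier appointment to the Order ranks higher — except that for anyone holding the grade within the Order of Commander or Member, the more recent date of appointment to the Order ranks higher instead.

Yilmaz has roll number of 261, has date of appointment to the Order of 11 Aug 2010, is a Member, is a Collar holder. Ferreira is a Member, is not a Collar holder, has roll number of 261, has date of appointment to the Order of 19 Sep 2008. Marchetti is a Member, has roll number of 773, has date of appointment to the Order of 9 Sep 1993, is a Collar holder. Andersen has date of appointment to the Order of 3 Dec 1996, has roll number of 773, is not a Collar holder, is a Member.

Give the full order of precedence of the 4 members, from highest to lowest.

Andersen, Marchetti, Yilmaz, Ferreira

By grade within the Order: Andersen, Marchetti, Yilmaz and Ferreira (Member).
Among Andersen, Marchetti, Yilmaz and Ferreira, by roll number (higher first): Andersen and Marchetti (773) before Yilmaz and Ferreira (261).
Among Andersen and Marchetti, by date of appointment to the Order (later first) (reversed rule for this group): Andersen (3 Dec 1996) before Marchetti (9 Sep 1993).
Among Yilmaz and Ferreira, by date of appointment to the Order (later first) (reversed rule for this group): Yilmaz (11 Aug 2010) before Ferreira (19 Sep 2008).
Full order: Andersen, Marchetti, Yilmaz, Ferreira.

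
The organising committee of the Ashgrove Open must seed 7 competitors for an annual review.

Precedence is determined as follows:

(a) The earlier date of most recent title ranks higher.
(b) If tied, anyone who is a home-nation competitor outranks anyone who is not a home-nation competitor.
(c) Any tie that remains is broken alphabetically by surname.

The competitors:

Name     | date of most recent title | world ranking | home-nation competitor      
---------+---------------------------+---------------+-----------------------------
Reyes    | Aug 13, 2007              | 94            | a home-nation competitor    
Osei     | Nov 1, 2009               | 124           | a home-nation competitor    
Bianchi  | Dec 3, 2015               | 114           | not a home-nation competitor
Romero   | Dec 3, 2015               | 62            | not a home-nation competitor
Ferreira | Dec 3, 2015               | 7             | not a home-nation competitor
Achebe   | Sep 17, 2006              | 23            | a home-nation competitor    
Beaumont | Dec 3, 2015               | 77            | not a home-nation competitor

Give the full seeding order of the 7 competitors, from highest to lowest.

Achebe, Reyes, Osei, Beaumont, Bianchi, Ferreira, Romero

By date of most recent title (earlier first): Achebe (Sep 17, 2006); then Reyes (Aug 13, 2007); then Osei (Nov 1, 2009); then Beaumont, Bianchi, Ferreira and Romero (each Dec 3, 2015).
Beaumont, Bianchi, Ferreira and Romero are each not a home-nation competitor, so the next rule applies.
Among Beaumont, Bianchi, Ferreira and Romero, alphabetically by surname: Beaumont before Bianchi before Ferreira before Romero.
Full order: Achebe, Reyes, Osei, Beaumont, Bianchi, Ferreira, Romero.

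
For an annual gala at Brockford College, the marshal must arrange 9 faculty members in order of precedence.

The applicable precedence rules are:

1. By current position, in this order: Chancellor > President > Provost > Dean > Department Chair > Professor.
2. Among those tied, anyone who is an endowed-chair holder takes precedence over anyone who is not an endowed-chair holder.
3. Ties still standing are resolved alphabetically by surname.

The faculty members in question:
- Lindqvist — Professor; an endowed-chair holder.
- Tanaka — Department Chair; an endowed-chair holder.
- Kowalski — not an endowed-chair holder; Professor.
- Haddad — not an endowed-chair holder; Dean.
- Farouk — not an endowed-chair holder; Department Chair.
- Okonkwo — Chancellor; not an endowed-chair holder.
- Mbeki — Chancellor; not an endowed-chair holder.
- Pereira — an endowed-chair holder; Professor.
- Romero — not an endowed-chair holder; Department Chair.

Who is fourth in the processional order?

Tanaka

By current position: Mbeki and Okonkwo (Chancellor); then Haddad (Dean); then Tanaka, Farouk and Romero (Department Chair); then Lindqvist, Pereira and Kowalski (Professor).
Mbeki and Okonkwo are each not an endowed-chair holder, so the next rule applies.
Among Mbeki and Okonkwo, alphabetically by surname: Mbeki before Okonkwo.
Among Tanaka, Farouk and Romero, an endowed-chair holder before not an endowed-chair holder: Tanaka (an endowed-chair holder) before Farouk and Romero (not an endowed-chair holder).
Among Farouk and Romero, alphabetically by surname: Farouk before Romero.
Among Lindqvist, Pereira and Kowalski, an endowed-chair holder before not an endowed-chair holder: Lindqvist and Pereira (an endowed-chair holder) before Kowalski (not an endowed-chair holder).
Among Lindqvist and Pereira, alphabetically by surname: Lindqvist before Pereira.
Order: Mbeki, Okonkwo, Haddad, Tanaka, Farouk, Romero, Lindqvist, Pereira, Kowalski.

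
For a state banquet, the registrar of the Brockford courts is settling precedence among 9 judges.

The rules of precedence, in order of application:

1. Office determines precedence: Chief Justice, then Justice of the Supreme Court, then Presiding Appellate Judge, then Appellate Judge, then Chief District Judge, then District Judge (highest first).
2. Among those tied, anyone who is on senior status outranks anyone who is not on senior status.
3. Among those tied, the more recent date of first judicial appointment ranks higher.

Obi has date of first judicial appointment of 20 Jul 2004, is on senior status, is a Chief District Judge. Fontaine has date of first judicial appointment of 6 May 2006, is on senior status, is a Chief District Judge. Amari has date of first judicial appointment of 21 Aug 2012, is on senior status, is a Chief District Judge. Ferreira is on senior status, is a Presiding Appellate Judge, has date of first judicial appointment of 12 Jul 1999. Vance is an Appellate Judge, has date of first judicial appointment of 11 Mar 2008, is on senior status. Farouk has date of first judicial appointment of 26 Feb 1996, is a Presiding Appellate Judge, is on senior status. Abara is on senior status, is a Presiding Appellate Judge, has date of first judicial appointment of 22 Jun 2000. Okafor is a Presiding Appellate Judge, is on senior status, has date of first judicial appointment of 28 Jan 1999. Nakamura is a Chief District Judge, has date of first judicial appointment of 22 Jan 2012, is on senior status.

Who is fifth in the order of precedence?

By office: Abara, Ferreira, Okafor and Farouk (Presiding Appellate Judge); then Vance (Appellate Judge); then Amari, Nakamura, Fontaine and Obi (Chief District Judge).
Abara, Ferreira, Okafor and Farouk are each on senior status, so the next rule applies.
Among Abara, Ferreira, Okafor and Farouk, by date of first judicial appointment (later first): Abara (22 Jun 2000) before Ferreira (12 Jul 1999) before Okafor (28 Jan 1999) before Farouk (26 Feb 1996).
Amari, Nakamura, Fontaine and Obi are each on senior status, so the next rule applies.
Among Amari, Nakamura, Fontaine and Obi, by date of first judicial appointment (later first): Amari (21 Aug 2012) before Nakamura (22 Jan 2012) before Fontaine (6 May 2006) before Obi (20 Jul 2004).
Order: Abara, Ferreira, Okafor, Farouk, Vance, Amari, Nakamura, Fontaine, Obi.

Vance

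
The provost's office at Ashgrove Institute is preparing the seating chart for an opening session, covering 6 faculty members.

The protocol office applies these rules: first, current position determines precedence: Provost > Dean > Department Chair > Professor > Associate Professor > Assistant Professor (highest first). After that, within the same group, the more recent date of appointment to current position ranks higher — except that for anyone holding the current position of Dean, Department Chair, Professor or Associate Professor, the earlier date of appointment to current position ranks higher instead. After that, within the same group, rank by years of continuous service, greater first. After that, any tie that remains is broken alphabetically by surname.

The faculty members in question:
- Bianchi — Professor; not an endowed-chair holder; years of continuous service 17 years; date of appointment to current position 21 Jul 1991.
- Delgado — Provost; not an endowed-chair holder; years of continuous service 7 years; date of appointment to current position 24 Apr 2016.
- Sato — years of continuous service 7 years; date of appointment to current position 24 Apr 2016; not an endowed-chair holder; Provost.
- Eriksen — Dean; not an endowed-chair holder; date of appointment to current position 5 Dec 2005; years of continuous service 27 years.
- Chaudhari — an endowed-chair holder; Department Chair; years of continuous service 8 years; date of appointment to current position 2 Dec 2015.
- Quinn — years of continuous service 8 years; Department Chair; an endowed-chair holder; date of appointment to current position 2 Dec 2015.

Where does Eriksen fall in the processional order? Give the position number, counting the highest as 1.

By current position: Delgado and Sato (Provost); then Eriksen (Dean); then Chaudhari and Quinn (Department Chair); then Bianchi (Professor).
Delgado and Sato both have date of appointment to current position 24 Apr 2016, so the next rule applies.
Delgado and Sato both have years of continuous service 7 years, so the next rule applies.
Among Delgado and Sato, alphabetically by surname: Delgado before Sato.
Chaudhari and Quinn both have date of appointment to current position 2 Dec 2015, so the next rule applies.
Chaudhari and Quinn both have years of continuous service 8 years, so the next rule applies.
Among Chaudhari and Quinn, alphabetically by surname: Chaudhari before Quinn.
Order: Delgado, Sato, Eriksen, Chaudhari, Quinn, Bianchi. So position 3.

3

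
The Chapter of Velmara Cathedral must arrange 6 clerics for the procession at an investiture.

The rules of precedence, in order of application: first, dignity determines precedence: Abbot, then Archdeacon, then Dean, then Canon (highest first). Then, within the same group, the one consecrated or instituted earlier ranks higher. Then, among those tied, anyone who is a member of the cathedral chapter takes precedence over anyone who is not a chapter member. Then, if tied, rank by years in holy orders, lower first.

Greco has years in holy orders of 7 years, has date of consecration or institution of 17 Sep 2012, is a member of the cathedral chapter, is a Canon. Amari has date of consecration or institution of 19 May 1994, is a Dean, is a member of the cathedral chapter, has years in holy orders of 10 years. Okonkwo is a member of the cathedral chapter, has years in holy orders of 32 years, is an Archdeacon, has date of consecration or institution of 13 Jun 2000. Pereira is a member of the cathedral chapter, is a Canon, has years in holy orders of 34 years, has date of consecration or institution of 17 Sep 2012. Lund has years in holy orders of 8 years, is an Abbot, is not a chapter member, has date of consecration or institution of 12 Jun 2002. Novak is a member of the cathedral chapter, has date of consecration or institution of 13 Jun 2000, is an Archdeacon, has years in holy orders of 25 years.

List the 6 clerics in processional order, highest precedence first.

By dignity: Lund (Abbot); then Novak and Okonkwo (Archdeacon); then Amari (Dean); then Greco and Pereira (Canon).
Novak and Okonkwo both have date of consecration or institution 13 Jun 2000, so the next rule applies.
Novak and Okonkwo are each a member of the cathedral chapter, so the next rule applies.
Among Novak and Okonkwo, by years in holy orders (lower first): Novak (25 years) before Okonkwo (32 years).
Greco and Pereira both have date of consecration or institution 17 Sep 2012, so the next rule applies.
Greco and Pereira are each a member of the cathedral chapter, so the next rule applies.
Among Greco and Pereira, by years in holy orders (lower first): Greco (7 years) before Pereira (34 years).
Full order: Lund, Novak, Okonkwo, Amari, Greco, Pereira.

Lund, Novak, Okonkwo, Amari, Greco, Pereira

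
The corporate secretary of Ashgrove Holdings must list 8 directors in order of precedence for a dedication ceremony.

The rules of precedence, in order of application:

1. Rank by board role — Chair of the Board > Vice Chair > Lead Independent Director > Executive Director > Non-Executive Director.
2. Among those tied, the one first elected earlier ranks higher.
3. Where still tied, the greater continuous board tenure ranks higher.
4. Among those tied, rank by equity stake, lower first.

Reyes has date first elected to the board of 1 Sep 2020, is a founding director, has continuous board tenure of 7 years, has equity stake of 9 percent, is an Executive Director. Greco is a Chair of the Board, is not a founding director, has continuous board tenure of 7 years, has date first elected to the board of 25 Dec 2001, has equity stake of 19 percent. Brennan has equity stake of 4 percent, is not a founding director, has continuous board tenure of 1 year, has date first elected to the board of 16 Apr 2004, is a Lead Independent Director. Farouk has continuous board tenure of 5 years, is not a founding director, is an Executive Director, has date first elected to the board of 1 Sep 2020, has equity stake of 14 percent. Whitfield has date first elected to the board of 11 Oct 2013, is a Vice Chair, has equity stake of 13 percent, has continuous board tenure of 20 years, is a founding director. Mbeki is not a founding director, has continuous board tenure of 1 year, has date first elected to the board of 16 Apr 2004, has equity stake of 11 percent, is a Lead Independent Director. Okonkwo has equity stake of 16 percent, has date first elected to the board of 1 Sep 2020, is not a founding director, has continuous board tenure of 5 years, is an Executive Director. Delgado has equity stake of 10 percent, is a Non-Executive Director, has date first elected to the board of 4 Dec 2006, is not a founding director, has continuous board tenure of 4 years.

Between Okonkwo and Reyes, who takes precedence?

Reyes

By board role: Greco (Chair of the Board); then Whitfield (Vice Chair); then Brennan and Mbeki (Lead Independent Director); then Reyes, Farouk and Okonkwo (Executive Director); then Delgado (Non-Executive Director).
Brennan and Mbeki both have date first elected to the board 16 Apr 2004, so the next rule applies.
Brennan and Mbeki both have continuous board tenure 1 year, so the next rule applies.
Among Brennan and Mbeki, by equity stake (lower first): Brennan (4 percent) before Mbeki (11 percent).
Reyes, Farouk and Okonkwo all have date first elected to the board 1 Sep 2020, so the next rule applies.
Among Reyes, Farouk and Okonkwo, by continuous board tenure (higher first): Reyes (7 years) before Farouk and Okonkwo (5 years).
Among Farouk and Okonkwo, by equity stake (lower first): Farouk (14 percent) before Okonkwo (16 percent).
So Reyes takes precedence.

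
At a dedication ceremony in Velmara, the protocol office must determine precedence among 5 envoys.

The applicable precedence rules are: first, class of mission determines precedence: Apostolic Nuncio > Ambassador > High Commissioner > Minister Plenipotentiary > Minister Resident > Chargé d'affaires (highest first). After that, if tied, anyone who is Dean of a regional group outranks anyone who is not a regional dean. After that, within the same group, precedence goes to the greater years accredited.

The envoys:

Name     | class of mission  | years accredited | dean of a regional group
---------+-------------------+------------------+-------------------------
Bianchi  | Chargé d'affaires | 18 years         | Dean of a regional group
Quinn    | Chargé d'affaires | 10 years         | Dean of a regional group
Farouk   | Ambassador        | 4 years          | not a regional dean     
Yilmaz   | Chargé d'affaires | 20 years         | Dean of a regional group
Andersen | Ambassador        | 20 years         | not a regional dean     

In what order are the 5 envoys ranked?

By class of mission: Andersen and Farouk (Ambassador); then Yilmaz, Bianchi and Quinn (Chargé d'affaires).
Andersen and Farouk are each not a regional dean, so the next rule applies.
Among Andersen and Farouk, by years accredited (higher first): Andersen (20 years) before Farouk (4 years).
Yilmaz, Bianchi and Quinn are each Dean of a regional group, so the next rule applies.
Among Yilmaz, Bianchi and Quinn, by years accredited (higher first): Yilmaz (20 years) before Bianchi (18 years) before Quinn (10 years).
Full order: Andersen, Farouk, Yilmaz, Bianchi, Quinn.

Andersen, Farouk, Yilmaz, Bianchi, Quinn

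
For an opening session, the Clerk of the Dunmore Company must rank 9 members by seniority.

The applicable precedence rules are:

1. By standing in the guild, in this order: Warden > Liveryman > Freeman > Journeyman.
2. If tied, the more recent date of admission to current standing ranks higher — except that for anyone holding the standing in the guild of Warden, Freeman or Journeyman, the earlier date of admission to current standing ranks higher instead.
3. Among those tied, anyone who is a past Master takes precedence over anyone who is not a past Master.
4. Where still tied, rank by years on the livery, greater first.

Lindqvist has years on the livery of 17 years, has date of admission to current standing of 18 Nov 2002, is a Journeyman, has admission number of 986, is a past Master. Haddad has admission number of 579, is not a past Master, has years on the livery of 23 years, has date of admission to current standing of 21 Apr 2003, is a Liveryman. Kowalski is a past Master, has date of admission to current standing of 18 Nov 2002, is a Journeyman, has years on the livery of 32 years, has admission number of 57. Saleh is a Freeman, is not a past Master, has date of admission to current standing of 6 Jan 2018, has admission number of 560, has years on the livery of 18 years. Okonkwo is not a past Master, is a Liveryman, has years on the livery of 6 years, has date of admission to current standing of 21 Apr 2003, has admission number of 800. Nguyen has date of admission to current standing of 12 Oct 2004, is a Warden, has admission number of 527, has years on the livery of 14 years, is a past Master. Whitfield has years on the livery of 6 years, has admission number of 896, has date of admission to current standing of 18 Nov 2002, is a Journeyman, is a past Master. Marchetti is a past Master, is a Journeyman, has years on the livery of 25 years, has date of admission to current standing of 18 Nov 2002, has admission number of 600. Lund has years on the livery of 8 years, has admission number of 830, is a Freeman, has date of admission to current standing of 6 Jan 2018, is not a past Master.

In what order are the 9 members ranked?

By standing in the guild: Nguyen (Warden); then Haddad and Okonkwo (Liveryman); then Saleh and Lund (Freeman); then Kowalski, Marchetti, Lindqvist and Whitfield (Journeyman).
Haddad and Okonkwo both have date of admission to current standing 21 Apr 2003, so the next rule applies.
Haddad and Okonkwo are each not a past Master, so the next rule applies.
Among Haddad and Okonkwo, by years on the livery (higher first): Haddad (23 years) before Okonkwo (6 years).
Saleh and Lund both have date of admission to current standing 6 Jan 2018, so the next rule applies.
Saleh and Lund are each not a past Master, so the next rule applies.
Among Saleh and Lund, by years on the livery (higher first): Saleh (18 years) before Lund (8 years).
Kowalski, Marchetti, Lindqvist and Whitfield all have date of admission to current standing 18 Nov 2002, so the next rule applies.
Kowalski, Marchetti, Lindqvist and Whitfield are each a past Master, so the next rule applies.
Among Kowalski, Marchetti, Lindqvist and Whitfield, by years on the livery (higher first): Kowalski (32 years) before Marchetti (25 years) before Lindqvist (17 years) before Whitfield (6 years).
Full order: Nguyen, Haddad, Okonkwo, Saleh, Lund, Kowalski, Marchetti, Lindqvist, Whitfield.

Nguyen, Haddad, Okonkwo, Saleh, Lund, Kowalski, Marchetti, Lindqvist, Whitfield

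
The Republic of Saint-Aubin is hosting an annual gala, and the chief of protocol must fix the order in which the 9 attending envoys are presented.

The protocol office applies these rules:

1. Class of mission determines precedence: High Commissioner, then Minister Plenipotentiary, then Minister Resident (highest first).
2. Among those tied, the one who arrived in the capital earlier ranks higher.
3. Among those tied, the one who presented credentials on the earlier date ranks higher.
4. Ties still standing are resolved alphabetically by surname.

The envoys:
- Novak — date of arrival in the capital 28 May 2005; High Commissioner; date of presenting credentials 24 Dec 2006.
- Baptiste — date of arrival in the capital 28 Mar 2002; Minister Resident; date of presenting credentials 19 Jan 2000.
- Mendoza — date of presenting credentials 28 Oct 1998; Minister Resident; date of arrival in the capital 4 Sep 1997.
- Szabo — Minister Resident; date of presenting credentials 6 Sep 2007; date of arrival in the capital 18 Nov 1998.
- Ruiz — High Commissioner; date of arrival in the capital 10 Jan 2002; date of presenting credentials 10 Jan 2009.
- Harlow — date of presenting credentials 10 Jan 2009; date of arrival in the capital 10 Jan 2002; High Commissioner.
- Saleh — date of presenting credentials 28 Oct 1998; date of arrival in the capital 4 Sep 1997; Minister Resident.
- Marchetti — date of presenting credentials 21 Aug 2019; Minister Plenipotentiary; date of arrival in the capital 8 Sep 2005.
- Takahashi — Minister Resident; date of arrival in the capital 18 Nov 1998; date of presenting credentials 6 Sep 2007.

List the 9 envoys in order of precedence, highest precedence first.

By class of mission: Harlow, Ruiz and Novak (High Commissioner); then Marchetti (Minister Plenipotentiary); then Mendoza, Saleh, Szabo, Takahashi and Baptiste (Minister Resident).
Among Harlow, Ruiz and Novak, by date of arrival in the capital (earlier first): Harlow and Ruiz (10 Jan 2002) before Novak (28 May 2005).
Harlow and Ruiz both have date of presenting credentials 10 Jan 2009, so the next rule applies.
Among Harlow and Ruiz, alphabetically by surname: Harlow before Ruiz.
Among Mendoza, Saleh, Szabo, Takahashi and Baptiste, by date of arrival in the capital (earlier first): Mendoza and Saleh (4 Sep 1997) before Szabo and Takahashi (18 Nov 1998) before Baptiste (28 Mar 2002).
Mendoza and Saleh both have date of presenting credentials 28 Oct 1998, so the next rule applies.
Among Mendoza and Saleh, alphabetically by surname: Mendoza before Saleh.
Szabo and Takahashi both have date of presenting credentials 6 Sep 2007, so the next rule applies.
Among Szabo and Takahashi, alphabetically by surname: Szabo before Takahashi.
Full order: Harlow, Ruiz, Novak, Marchetti, Mendoza, Saleh, Szabo, Takahashi, Baptiste.

Harlow, Ruiz, Novak, Marchetti, Mendoza, Saleh, Szabo, Takahashi, Baptiste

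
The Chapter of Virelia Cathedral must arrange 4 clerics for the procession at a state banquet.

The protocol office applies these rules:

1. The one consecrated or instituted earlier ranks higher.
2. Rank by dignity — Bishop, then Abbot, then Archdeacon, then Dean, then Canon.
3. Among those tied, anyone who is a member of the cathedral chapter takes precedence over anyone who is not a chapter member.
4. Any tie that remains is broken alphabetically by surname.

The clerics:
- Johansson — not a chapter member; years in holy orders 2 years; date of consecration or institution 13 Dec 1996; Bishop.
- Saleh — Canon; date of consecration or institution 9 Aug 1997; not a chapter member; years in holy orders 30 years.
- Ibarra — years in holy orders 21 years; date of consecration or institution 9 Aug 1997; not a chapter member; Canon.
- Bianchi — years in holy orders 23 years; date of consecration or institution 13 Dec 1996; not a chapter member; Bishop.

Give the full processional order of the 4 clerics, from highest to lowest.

By date of consecration or institution (earlier first): Bianchi and Johansson (both 13 Dec 1996); then Ibarra and Saleh (both 9 Aug 1997).
Bianchi and Johansson are each Bishop, so the next rule applies.
Bianchi and Johansson are each not a chapter member, so the next rule applies.
Among Bianchi and Johansson, alphabetically by surname: Bianchi before Johansson.
Ibarra and Saleh are each Canon, so the next rule applies.
Ibarra and Saleh are each not a chapter member, so the next rule applies.
Among Ibarra and Saleh, alphabetically by surname: Ibarra before Saleh.
Full order: Bianchi, Johansson, Ibarra, Saleh.

Bianchi, Johansson, Ibarra, Saleh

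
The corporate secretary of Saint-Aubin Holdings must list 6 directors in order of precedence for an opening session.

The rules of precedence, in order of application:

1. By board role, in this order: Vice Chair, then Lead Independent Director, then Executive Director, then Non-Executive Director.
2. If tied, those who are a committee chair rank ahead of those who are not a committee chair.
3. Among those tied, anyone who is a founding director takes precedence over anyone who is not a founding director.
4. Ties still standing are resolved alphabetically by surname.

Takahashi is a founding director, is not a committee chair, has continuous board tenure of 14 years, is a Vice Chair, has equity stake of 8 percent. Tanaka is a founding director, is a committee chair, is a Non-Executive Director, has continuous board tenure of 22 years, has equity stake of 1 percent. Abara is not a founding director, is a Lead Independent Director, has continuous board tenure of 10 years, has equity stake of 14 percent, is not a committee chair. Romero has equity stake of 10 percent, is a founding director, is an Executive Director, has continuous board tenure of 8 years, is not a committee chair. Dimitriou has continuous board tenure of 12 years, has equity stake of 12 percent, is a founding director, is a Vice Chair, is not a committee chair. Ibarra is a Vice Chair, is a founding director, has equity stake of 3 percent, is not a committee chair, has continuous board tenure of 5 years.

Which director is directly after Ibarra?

By board role: Dimitriou, Ibarra and Takahashi (Vice Chair); then Abara (Lead Independent Director); then Romero (Executive Director); then Tanaka (Non-Executive Director).
Dimitriou, Ibarra and Takahashi are each not a committee chair, so the next rule applies.
Dimitriou, Ibarra and Takahashi are each a founding director, so the next rule applies.
Among Dimitriou, Ibarra and Takahashi, alphabetically by surname: Dimitriou before Ibarra before Takahashi.
Order: Dimitriou, Ibarra, Takahashi, Abara, Romero, Tanaka.

Takahashi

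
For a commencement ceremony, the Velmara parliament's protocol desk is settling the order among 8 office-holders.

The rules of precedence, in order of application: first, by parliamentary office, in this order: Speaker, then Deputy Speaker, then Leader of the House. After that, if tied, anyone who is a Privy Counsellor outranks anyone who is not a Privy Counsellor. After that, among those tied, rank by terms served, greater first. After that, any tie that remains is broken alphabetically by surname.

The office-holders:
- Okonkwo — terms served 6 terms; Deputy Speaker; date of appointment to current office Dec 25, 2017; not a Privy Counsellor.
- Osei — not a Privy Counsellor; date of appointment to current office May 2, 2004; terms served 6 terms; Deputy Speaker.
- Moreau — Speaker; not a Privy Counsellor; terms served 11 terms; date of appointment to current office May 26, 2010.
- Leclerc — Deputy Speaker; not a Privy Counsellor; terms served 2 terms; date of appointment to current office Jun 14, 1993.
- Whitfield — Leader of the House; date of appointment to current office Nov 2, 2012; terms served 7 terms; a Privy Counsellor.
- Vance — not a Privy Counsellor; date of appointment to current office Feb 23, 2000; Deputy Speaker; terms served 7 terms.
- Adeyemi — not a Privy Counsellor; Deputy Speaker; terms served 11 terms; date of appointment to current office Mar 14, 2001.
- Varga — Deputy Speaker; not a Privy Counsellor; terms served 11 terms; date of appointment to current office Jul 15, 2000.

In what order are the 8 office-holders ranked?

Moreau, Adeyemi, Varga, Vance, Okonkwo, Osei, Leclerc, Whitfield

By parliamentary office: Moreau (Speaker); then Adeyemi, Varga, Vance, Okonkwo, Osei and Leclerc (Deputy Speaker); then Whitfield (Leader of the House).
Adeyemi, Varga, Vance, Okonkwo, Osei and Leclerc are each not a Privy Counsellor, so the next rule applies.
Among Adeyemi, Varga, Vance, Okonkwo, Osei and Leclerc, by terms served (higher first): Adeyemi and Varga (11 terms) before Vance (7 terms) before Okonkwo and Osei (6 terms) before Leclerc (2 terms).
Among Adeyemi and Varga, alphabetically by surname: Adeyemi before Varga.
Among Okonkwo and Osei, alphabetically by surname: Okonkwo before Osei.
Full order: Moreau, Adeyemi, Varga, Vance, Okonkwo, Osei, Leclerc, Whitfield.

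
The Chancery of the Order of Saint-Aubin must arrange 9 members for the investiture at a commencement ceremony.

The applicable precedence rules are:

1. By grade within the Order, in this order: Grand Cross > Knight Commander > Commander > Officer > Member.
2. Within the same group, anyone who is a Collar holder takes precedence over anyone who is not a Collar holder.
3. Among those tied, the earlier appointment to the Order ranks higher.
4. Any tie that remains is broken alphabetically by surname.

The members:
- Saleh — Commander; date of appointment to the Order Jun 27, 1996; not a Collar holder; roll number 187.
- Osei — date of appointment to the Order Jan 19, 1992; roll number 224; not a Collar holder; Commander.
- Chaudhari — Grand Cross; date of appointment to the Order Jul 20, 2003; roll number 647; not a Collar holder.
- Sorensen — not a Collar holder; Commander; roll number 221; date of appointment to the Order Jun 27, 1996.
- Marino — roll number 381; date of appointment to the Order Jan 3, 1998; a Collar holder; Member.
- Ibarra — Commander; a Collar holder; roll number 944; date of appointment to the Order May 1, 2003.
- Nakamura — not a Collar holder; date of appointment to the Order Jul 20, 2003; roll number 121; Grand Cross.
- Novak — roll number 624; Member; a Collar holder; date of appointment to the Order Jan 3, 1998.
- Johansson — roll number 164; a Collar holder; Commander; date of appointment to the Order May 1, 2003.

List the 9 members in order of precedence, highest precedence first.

By grade within the Order: Chaudhari and Nakamura (Grand Cross); then Ibarra, Johansson, Osei, Saleh and Sorensen (Commander); then Marino and Novak (Member).
Chaudhari and Nakamura are each not a Collar holder, so the next rule applies.
Chaudhari and Nakamura both have date of appointment to the Order Jul 20, 2003, so the next rule applies.
Among Chaudhari and Nakamura, alphabetically by surname: Chaudhari before Nakamura.
Among Ibarra, Johansson, Osei, Saleh and Sorensen, a Collar holder before not a Collar holder: Ibarra and Johansson (a Collar holder) before Osei, Saleh and Sorensen (not a Collar holder).
Ibarra and Johansson both have date of appointment to the Order May 1, 2003, so the next rule applies.
Among Ibarra and Johansson, alphabetically by surname: Ibarra before Johansson.
Among Osei, Saleh and Sorensen, by date of appointment to the Order (earlier first): Osei (Jan 19, 1992) before Saleh and Sorensen (Jun 27, 1996).
Among Saleh and Sorensen, alphabetically by surname: Saleh before Sorensen.
Marino and Novak are each a Collar holder, so the next rule applies.
Marino and Novak both have date of appointment to the Order Jan 3, 1998, so the next rule applies.
Among Marino and Novak, alphabetically by surname: Marino before Novak.
Full order: Chaudhari, Nakamura, Ibarra, Johansson, Osei, Saleh, Sorensen, Marino, Novak.

Chaudhari, Nakamura, Ibarra, Johansson, Osei, Saleh, Sorensen, Marino, Novak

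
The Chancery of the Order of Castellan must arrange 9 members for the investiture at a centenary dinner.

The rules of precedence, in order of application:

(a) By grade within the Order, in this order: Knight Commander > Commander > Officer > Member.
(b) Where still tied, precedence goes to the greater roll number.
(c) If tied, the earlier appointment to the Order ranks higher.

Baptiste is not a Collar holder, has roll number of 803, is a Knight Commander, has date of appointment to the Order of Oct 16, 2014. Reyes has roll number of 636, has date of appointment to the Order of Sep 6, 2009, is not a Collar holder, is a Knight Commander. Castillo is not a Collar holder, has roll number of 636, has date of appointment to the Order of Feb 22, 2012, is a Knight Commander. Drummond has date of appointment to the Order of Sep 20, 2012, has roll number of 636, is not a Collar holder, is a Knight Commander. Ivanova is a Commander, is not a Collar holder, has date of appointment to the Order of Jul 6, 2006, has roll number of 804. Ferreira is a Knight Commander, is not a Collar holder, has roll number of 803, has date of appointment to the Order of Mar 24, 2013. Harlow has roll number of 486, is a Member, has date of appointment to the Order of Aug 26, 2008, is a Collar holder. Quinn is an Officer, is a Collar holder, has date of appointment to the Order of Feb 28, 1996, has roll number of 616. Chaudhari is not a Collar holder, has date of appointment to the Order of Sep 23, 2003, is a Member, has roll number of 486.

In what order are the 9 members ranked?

Ferreira, Baptiste, Reyes, Castillo, Drummond, Ivanova, Quinn, Chaudhari, Harlow

By grade within the Order: Ferreira, Baptiste, Reyes, Castillo and Drummond (Knight Commander); then Ivanova (Commander); then Quinn (Officer); then Chaudhari and Harlow (Member).
Among Ferreira, Baptiste, Reyes, Castillo and Drummond, by roll number (higher first): Ferreira and Baptiste (803) before Reyes, Castillo and Drummond (636).
Among Ferreira and Baptiste, by date of appointment to the Order (earlier first): Ferreira (Mar 24, 2013) before Baptiste (Oct 16, 2014).
Among Reyes, Castillo and Drummond, by date of appointment to the Order (earlier first): Reyes (Sep 6, 2009) before Castillo (Feb 22, 2012) before Drummond (Sep 20, 2012).
Chaudhari and Harlow both have roll number 486, so the next rule applies.
Among Chaudhari and Harlow, by date of appointment to the Order (earlier first): Chaudhari (Sep 23, 2003) before Harlow (Aug 26, 2008).
Full order: Ferreira, Baptiste, Reyes, Castillo, Drummond, Ivanova, Quinn, Chaudhari, Harlow.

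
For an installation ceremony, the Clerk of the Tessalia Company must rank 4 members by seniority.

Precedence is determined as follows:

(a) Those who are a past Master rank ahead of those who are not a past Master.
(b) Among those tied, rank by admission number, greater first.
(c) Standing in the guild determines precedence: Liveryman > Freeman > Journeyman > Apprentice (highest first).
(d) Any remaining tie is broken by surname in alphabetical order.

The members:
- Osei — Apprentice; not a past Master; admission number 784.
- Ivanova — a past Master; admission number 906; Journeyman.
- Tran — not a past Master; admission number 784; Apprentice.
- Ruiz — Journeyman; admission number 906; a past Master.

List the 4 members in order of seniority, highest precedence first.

By the first rule: Ivanova and Ruiz (both a past Master); then Osei and Tran (both not a past Master).
Ivanova and Ruiz both have admission number 906, so the next rule applies.
Ivanova and Ruiz are each Journeyman, so the next rule applies.
Among Ivanova and Ruiz, alphabetically by surname: Ivanova before Ruiz.
Osei and Tran both have admission number 784, so the next rule applies.
Osei and Tran are each Apprentice, so the next rule applies.
Among Osei and Tran, alphabetically by surname: Osei before Tran.
Full order: Ivanova, Ruiz, Osei, Tran.

Ivanova, Ruiz, Osei, Tran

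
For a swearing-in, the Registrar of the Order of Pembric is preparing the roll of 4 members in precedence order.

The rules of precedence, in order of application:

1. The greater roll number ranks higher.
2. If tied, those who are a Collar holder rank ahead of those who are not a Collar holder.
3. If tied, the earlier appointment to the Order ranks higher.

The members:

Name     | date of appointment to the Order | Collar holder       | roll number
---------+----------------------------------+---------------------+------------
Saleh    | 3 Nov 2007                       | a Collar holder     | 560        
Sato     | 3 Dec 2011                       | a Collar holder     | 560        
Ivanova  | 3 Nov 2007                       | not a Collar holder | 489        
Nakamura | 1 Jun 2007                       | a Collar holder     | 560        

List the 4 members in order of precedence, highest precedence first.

By roll number (higher first): Nakamura, Saleh and Sato (each 560); then Ivanova (489).
Nakamura, Saleh and Sato are each a Collar holder, so the next rule applies.
Among Nakamura, Saleh and Sato, by date of appointment to the Order (earlier first): Nakamura (1 Jun 2007) before Saleh (3 Nov 2007) before Sato (3 Dec 2011).
Full order: Nakamura, Saleh, Sato, Ivanova.

Nakamura, Saleh, Sato, Ivanova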